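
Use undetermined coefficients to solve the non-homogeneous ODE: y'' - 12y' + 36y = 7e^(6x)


Characteristic polynomial (r - 6)² = 0; repeated root r = 6.
y_h = (C₁ + C₂x)e^(6x). Forcing matches the repeated root (resonance), so try y_p = Ax² e^(6x).
Substitute and solve for A: 2A = 7, so A = 7/2.
General solution: y = (C₁ + C₂x + (7/2)x²)e^(6x).


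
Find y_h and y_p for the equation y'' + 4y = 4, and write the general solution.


Homogeneous part: r² + 4 = 0 ⇒ r = ±2i, so y_h = C₁cos(2x) + C₂sin(2x).
Try constant y_p = A; plug in: 4A = 4 ⇒ A = 1.
General solution: y = C₁cos(2x) + C₂sin(2x) + 1.


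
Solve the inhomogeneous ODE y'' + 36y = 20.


Homogeneous part: r² + 36 = 0 ⇒ r = ±6i, so y_h = C₁cos(6x) + C₂sin(6x).
Try constant y_p = A; plug in: 36A = 20 ⇒ A = 5/9.
General solution: y = C₁cos(6x) + C₂sin(6x) + 5/9.


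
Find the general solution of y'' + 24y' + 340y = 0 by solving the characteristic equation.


Characteristic equation: r² + 24r + 340 = 0.
Discriminant is negative; roots r = -12 ± 14i (complex conjugate pair).
General solution uses e^(α x)(C₁ cos(β x) + C₂ sin(β x)): y = e^(-12x)(C₁cos(14x) + C₂sin(14x)).


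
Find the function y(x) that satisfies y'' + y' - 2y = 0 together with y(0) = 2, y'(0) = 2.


Characteristic roots of r² + r - 2 = 0 are 1, -2.
General solution y = c₁ e^(x) + c₂ e^(-2x).
Apply y(0) = 2: c₁ + c₂ = 2. Apply y'(0) = 2: 1 c₁ - 2 c₂ = 2.
Solve: c₁ = 2, c₂ = 0.
Particular solution: y = 2e^(x) + 0e^(-2x).


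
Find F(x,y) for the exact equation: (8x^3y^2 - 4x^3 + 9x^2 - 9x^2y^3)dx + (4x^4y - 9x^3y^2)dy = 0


Check exactness: ∂M/∂y = 16x^3y - 27x^2y^2 and ∂N/∂x = 16x^3y - 27x^2y^2; equal, so the equation is exact.
Integrate M with respect to x (treating y as constant): ∫M dx = 2x^4y^2 - x^4 + 3x^3 - 3x^3y^3 + h(y).
Differentiate w.r.t. y and set equal to N: all terms match, so h'(y) = 0 and h is a constant absorbed into C.
General solution: 2x^4y^2 - x^4 + 3x^3 - 3x^3y^3 = C.


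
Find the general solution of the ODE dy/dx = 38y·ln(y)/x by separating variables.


Separate: dy/[y ln(y)] = 38 dx/x.
Substitute u = ln(y): du/u = 38 dx/x.
Integrate: ln|ln(y)| = 38ln|x| + C₀, hence ln(y) = C·x^38.


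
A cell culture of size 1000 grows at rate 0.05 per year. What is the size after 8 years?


The ODE dP/dt = 0.05P has solution P(t) = P(0)e^(0.05t).
Substitute P(0) = 1000 and t = 8: P(8) = 1000 e^(0.40) ≈ 1492.


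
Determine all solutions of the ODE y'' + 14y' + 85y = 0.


Characteristic equation: r² + 14r + 85 = 0.
Discriminant is negative; roots r = -7 ± 6i (complex conjugate pair).
General solution uses e^(α x)(C₁ cos(β x) + C₂ sin(β x)): y = e^(-7x)(C₁cos(6x) + C₂sin(6x)).


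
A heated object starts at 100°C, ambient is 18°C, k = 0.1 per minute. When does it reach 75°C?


From T(t) = T_a + (T₀ - T_a)e^(-kt), set T(t) = 75:
(75 - 18) / (100 - 18) = e^(-0.1t), so t = -ln(0.695)/0.1 ≈ 3.6 minutes.


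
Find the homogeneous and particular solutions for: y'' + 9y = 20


Homogeneous part: r² + 9 = 0 ⇒ r = ±3i, so y_h = C₁cos(3x) + C₂sin(3x).
Try constant y_p = A; plug in: 9A = 20 ⇒ A = 20/9.
General solution: y = C₁cos(3x) + C₂sin(3x) + 20/9.


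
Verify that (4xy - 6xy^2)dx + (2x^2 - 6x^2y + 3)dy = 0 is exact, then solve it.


Check exactness: ∂M/∂y = 4x - 12xy and ∂N/∂x = 4x - 12xy; equal, so the equation is exact.
Integrate M with respect to x (treating y as constant): ∫M dx = 2x^2y - 3x^2y^2 + h(y).
Differentiate w.r.t. y and set equal to N: the x-dependent terms already match, leaving h'(y) = 3. Integrate: h(y) = 3y.
So F(x,y) = 2x^2y - 3x^2y^2 + 3y.
General solution: 2x^2y - 3x^2y^2 + 3y = C.


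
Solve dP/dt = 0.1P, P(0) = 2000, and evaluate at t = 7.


The ODE dP/dt = 0.1P has solution P(t) = P(0)e^(0.1t).
Substitute P(0) = 2000 and t = 7: P(7) = 2000 e^(0.70) ≈ 4028.


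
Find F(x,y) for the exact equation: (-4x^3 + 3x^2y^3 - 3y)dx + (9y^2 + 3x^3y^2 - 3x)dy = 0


Check exactness: ∂M/∂y = 9x^2y^2 - 3 and ∂N/∂x = 9x^2y^2 - 3; equal, so the equation is exact.
Integrate M with respect to x (treating y as constant): ∫M dx = -x^4 + x^3y^3 - 3xy + h(y).
Differentiate w.r.t. y and set equal to N: the x-dependent terms already match, leaving h'(y) = 9y^2. Integrate: h(y) = 3y^3.
So F(x,y) = -x^4 + 3y^3 + x^3y^3 - 3xy.
General solution: -x^4 + 3y^3 + x^3y^3 - 3xy = C.


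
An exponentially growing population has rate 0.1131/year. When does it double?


Exponential growth: P(t) = P₀ e^(0.1131t). Set P(t)/P₀ = 2: e^(0.1131t) = 2.
Solve: t = ln(2)/0.1131 ≈ 6.13 years.


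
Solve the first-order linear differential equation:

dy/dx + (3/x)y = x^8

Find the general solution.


P(x) = 3/x ⇒ μ = x^3.
(x^3 y)' = x^11 ⇒ x^3 y = x^12/(12) + C.
Solve for y: y = (1/12)x^9 + C/x^3.


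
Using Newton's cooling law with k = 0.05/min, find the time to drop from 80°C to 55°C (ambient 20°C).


From T(t) = T_a + (T₀ - T_a)e^(-kt), set T(t) = 55:
(55 - 20) / (80 - 20) = e^(-0.05t), so t = -ln(0.583)/0.05 ≈ 10.8 minutes.


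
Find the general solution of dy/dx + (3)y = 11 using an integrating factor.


P(x) = 3, Q(x) = 11; integrating factor μ = e^(3x).
(μ y)' = 11e^(3x) ⇒ μ y = (11/3)e^(3x) + C.
Divide by μ: y = 11/3 + Ce^(-3x).


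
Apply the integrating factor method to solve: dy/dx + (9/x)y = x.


P(x) = 9/x ⇒ μ = x^9.
(x^9 y)' = x^10 ⇒ x^9 y = x^11/(11) + C.
Solve for y: y = (1/11)x^2 + C/x^9.


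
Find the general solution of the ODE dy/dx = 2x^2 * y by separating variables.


Separate variables: dy/y = 2x^2 dx.
Integrate: ln|y| = (2/3)x^3 + C₀.
Exponentiate: y = Ce^((2/3)x^3).


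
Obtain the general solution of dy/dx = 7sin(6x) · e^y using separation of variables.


Separate: e^(-y) dy = 7sin(6x) dx.
Integrate: -e^(-y) = -(7/6)cos(6x) + C₀.
Rearrange: e^(-y) = (7/6)cos(6x) + C.


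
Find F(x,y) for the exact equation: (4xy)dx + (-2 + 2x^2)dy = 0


Check exactness: ∂M/∂y = 4x and ∂N/∂x = 4x; equal, so the equation is exact.
Integrate M with respect to x (treating y as constant): ∫M dx = 2x^2y + h(y).
Differentiate w.r.t. y and set equal to N: the x-dependent terms already match, leaving h'(y) = -2. Integrate: h(y) = -2y.
So F(x,y) = -2y + 2x^2y.
General solution: -2y + 2x^2y = C.


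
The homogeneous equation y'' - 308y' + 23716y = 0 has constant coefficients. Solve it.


Characteristic equation: r² - 308r + 23716 = 0, i.e. (r - 154)² = 0.
Repeated root r = 154; include an x factor for the second linearly independent solution.
General solution: y = (C₁ + C₂x)e^(154x).


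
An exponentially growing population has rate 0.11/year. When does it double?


Exponential growth: P(t) = P₀ e^(0.11t). Set P(t)/P₀ = 2: e^(0.11t) = 2.
Solve: t = ln(2)/0.11 ≈ 6.30 years.


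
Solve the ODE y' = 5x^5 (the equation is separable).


Integrate both sides with respect to x: y = ∫ 5x^5 dx = (5/6)x^6 + C.


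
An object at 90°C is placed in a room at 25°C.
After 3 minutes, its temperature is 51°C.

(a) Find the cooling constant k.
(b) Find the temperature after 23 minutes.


Newton's law: T(t) = T_a + (T₀ - T_a)e^(-kt).
(a) Use T(3) = 51: (51 - 25)/(90 - 25) = e^(-k·3), so k = -ln(0.400)/3 ≈ 0.3054.
(b) Apply k to t = 23: T(23) = 25 + (65)e^(-7.025) ≈ 25.1°C.


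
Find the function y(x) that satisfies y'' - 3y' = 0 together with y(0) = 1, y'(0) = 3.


Characteristic roots of r² - 3r = 0 are 0, 3.
General solution y = c₁ + c₂ e^(3x).
Apply y(0) = 1: c₁ + c₂ = 1. Apply y'(0) = 3: 0 c₁ + 3 c₂ = 3.
Solve: c₁ = 0, c₂ = 1.
Particular solution: y = 0 + e^(3x).


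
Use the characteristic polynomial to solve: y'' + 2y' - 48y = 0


Characteristic equation: r² + 2r - 48 = 0.
Factor: (r - 6)(r + 8) = 0 ⇒ r = 6, -8 (distinct real).
General solution: y = C₁e^(6x) + C₂e^(-8x).


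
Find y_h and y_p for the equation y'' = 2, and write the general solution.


Characteristic polynomial (r - 0)² = 0; repeated root r = 0.
y_h = (C₁ + C₂x). Forcing matches the repeated root (resonance), so try y_p = Ax².
Substitute and solve for A: 2A = 2, so A = 1.
General solution: y = C₁ + C₂x + x².


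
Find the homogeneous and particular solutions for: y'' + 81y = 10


Homogeneous part: r² + 81 = 0 ⇒ r = ±9i, so y_h = C₁cos(9x) + C₂sin(9x).
Try constant y_p = A; plug in: 81A = 10 ⇒ A = 10/81.
General solution: y = C₁cos(9x) + C₂sin(9x) + 10/81.


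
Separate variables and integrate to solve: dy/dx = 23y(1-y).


Separate: dy/[y(1-y)] = 23 dx.
Partial fractions: 1/[y(1-y)] = 1/y + 1/(1-y).
Integrate: ln|y/(1-y)| = 23x + C₀.
Solve for y: y = 1/(1 + Ce^(-23x)).


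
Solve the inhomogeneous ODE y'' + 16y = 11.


Homogeneous part: r² + 16 = 0 ⇒ r = ±4i, so y_h = C₁cos(4x) + C₂sin(4x).
Try constant y_p = A; plug in: 16A = 11 ⇒ A = 11/16.
General solution: y = C₁cos(4x) + C₂sin(4x) + 11/16.


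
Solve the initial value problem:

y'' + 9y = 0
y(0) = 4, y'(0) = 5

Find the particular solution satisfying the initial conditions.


Characteristic roots of r² + 9 = 0 are ±3i, so y = C₁cos(3x) + C₂sin(3x).
Apply y(0) = 4: C₁ = 4. Differentiate and apply y'(0) = 5: 3·C₂ = 5, so C₂ = 5/3.
Particular solution: y = 4cos(3x) + (5/3)sin(3x).


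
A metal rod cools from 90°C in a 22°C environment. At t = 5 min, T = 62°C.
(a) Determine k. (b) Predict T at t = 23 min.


Newton's law: T(t) = T_a + (T₀ - T_a)e^(-kt).
(a) Use T(5) = 62: (62 - 22)/(90 - 22) = e^(-k·5), so k = -ln(0.588)/5 ≈ 0.1061.
(b) Apply k to t = 23: T(23) = 22 + (68)e^(-2.441) ≈ 27.9°C.


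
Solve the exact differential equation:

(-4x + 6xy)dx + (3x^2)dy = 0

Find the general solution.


Check exactness: ∂M/∂y = 6x and ∂N/∂x = 6x; equal, so the equation is exact.
Integrate M with respect to x (treating y as constant): ∫M dx = -2x^2 + 3x^2y + h(y).
Differentiate w.r.t. y and set equal to N: all terms match, so h'(y) = 0 and h is a constant absorbed into C.
General solution: -2x^2 + 3x^2y = C.


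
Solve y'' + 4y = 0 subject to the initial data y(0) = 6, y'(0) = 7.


Characteristic roots of r² + 4 = 0 are ±2i, so y = C₁cos(2x) + C₂sin(2x).
Apply y(0) = 6: C₁ = 6. Differentiate and apply y'(0) = 7: 2·C₂ = 7, so C₂ = 7/2.
Particular solution: y = 6cos(2x) + (7/2)sin(2x).


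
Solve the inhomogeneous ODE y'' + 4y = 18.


Homogeneous part: r² + 4 = 0 ⇒ r = ±2i, so y_h = C₁cos(2x) + C₂sin(2x).
Try constant y_p = A; plug in: 4A = 18 ⇒ A = 9/2.
General solution: y = C₁cos(2x) + C₂sin(2x) + 9/2.


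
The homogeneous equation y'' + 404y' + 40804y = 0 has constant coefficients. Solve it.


Characteristic equation: r² + 404r + 40804 = 0, i.e. (r + 202)² = 0.
Repeated root r = -202; include an x factor for the second linearly independent solution.
General solution: y = (C₁ + C₂x)e^(-202x).


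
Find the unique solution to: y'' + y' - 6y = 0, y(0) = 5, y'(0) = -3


Characteristic roots of r² + r - 6 = 0 are -3, 2.
General solution y = c₁ e^(-3x) + c₂ e^(2x).
Apply y(0) = 5: c₁ + c₂ = 5. Apply y'(0) = -3: -3 c₁ + 2 c₂ = -3.
Solve: c₁ = 13/5, c₂ = 12/5.
Particular solution: y = (13/5)e^(-3x) + (12/5)e^(2x).


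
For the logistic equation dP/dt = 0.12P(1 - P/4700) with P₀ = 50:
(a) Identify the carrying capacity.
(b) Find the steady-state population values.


Logistic ODE dP/dt = 0.12P(1 - P/4700) has equilibria where dP/dt = 0, i.e. P = 0 or P = 4700.
The coefficient (1 - P/K) = 0 when P = K, identifying K = 4700 as the carrying capacity.
(a) K = 4700; (b) equilibria P = 0 and P = 4700.


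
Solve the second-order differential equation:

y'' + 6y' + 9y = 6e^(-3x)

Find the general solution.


Characteristic polynomial (r + 3)² = 0; repeated root r = -3.
y_h = (C₁ + C₂x)e^(-3x). Forcing matches the repeated root (resonance), so try y_p = Ax² e^(-3x).
Substitute and solve for A: 2A = 6, so A = 3.
General solution: y = (C₁ + C₂x + 3x²)e^(-3x).


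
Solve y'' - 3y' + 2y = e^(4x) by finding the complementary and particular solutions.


Characteristic roots of r² - 3r + 2 = 0 are 2, 1.
y_h = C₁e^(2x) + C₂e^(x).
Forcing exponent 4 is not a characteristic root; try y_p = Ae^(4x).
Substitute: A·(16 + (-3)·4 + (2)) = A·6 = 1, so A = 1/6.
General solution: y = C₁e^(2x) + C₂e^(x) + (1/6)e^(4x).


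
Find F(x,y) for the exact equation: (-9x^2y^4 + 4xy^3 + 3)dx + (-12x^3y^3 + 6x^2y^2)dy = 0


Check exactness: ∂M/∂y = -36x^2y^3 + 12xy^2 and ∂N/∂x = -36x^2y^3 + 12xy^2; equal, so the equation is exact.
Integrate M with respect to x (treating y as constant): ∫M dx = -3x^3y^4 + 2x^2y^3 + 3x + h(y).
Differentiate w.r.t. y and set equal to N: all terms match, so h'(y) = 0 and h is a constant absorbed into C.
General solution: -3x^3y^4 + 2x^2y^3 + 3x = C.


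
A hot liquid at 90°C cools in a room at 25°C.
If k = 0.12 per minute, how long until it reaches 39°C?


From T(t) = T_a + (T₀ - T_a)e^(-kt), set T(t) = 39:
(39 - 25) / (90 - 25) = e^(-0.12t), so t = -ln(0.215)/0.12 ≈ 12.8 minutes.


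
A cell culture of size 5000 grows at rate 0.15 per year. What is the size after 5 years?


The ODE dP/dt = 0.15P has solution P(t) = P(0)e^(0.15t).
Substitute P(0) = 5000 and t = 5: P(5) = 5000 e^(0.75) ≈ 10585.


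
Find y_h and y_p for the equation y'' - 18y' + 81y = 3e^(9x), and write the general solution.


Characteristic polynomial (r - 9)² = 0; repeated root r = 9.
y_h = (C₁ + C₂x)e^(9x). Forcing matches the repeated root (resonance), so try y_p = Ax² e^(9x).
Substitute and solve for A: 2A = 3, so A = 3/2.
General solution: y = (C₁ + C₂x + (3/2)x²)e^(9x).


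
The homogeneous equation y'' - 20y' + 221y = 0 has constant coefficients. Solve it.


Characteristic equation: r² - 20r + 221 = 0.
Discriminant is negative; roots r = 10 ± 11i (complex conjugate pair).
General solution uses e^(α x)(C₁ cos(β x) + C₂ sin(β x)): y = e^(10x)(C₁cos(11x) + C₂sin(11x)).


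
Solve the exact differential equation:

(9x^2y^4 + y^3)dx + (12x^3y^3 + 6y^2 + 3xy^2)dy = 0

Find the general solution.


Check exactness: ∂M/∂y = 36x^2y^3 + 3y^2 and ∂N/∂x = 36x^2y^3 + 3y^2; equal, so the equation is exact.
Integrate M with respect to x (treating y as constant): ∫M dx = 3x^3y^4 + xy^3 + h(y).
Differentiate w.r.t. y and set equal to N: the x-dependent terms already match, leaving h'(y) = 6y^2. Integrate: h(y) = 2y^3.
So F(x,y) = 3x^3y^4 + 2y^3 + xy^3.
General solution: 3x^3y^4 + 2y^3 + xy^3 = C.


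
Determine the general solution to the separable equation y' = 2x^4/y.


Separate variables: y dy = 2x^4 dx.
Integrate both sides: y²/2 = (2/5)x^5 + C₀.
Multiply by 2: y² = (4/5)x^5 + C.


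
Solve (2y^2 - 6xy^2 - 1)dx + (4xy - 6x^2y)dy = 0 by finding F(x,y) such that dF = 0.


Check exactness: ∂M/∂y = 4y - 12xy and ∂N/∂x = 4y - 12xy; equal, so the equation is exact.
Integrate M with respect to x (treating y as constant): ∫M dx = 2xy^2 - 3x^2y^2 - x + h(y).
Differentiate w.r.t. y and set equal to N: all terms match, so h'(y) = 0 and h is a constant absorbed into C.
General solution: 2xy^2 - 3x^2y^2 - x = C.


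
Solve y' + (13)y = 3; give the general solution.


P(x) = 13, Q(x) = 3; integrating factor μ = e^(13x).
(μ y)' = 3e^(13x) ⇒ μ y = (3/13)e^(13x) + C.
Divide by μ: y = 3/13 + Ce^(-13x).


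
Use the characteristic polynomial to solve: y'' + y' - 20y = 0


Characteristic equation: r² + r - 20 = 0.
Factor: (r + 5)(r - 4) = 0 ⇒ r = -5, 4 (distinct real).
General solution: y = C₁e^(-5x) + C₂e^(4x).


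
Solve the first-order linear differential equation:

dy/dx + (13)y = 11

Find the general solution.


P(x) = 13, Q(x) = 11; integrating factor μ = e^(13x).
(μ y)' = 11e^(13x) ⇒ μ y = (11/13)e^(13x) + C.
Divide by μ: y = 11/13 + Ce^(-13x).


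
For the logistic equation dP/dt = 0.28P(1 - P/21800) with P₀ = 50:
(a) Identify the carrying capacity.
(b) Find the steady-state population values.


Logistic ODE dP/dt = 0.28P(1 - P/21800) has equilibria where dP/dt = 0, i.e. P = 0 or P = 21800.
The coefficient (1 - P/K) = 0 when P = K, identifying K = 21800 as the carrying capacity.
(a) K = 21800; (b) equilibria P = 0 and P = 21800.


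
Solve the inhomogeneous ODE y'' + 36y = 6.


Homogeneous part: r² + 36 = 0 ⇒ r = ±6i, so y_h = C₁cos(6x) + C₂sin(6x).
Try constant y_p = A; plug in: 36A = 6 ⇒ A = 1/6.
General solution: y = C₁cos(6x) + C₂sin(6x) + 1/6.


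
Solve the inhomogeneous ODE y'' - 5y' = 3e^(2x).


Characteristic roots of r² - 5r = 0 are 5, 0.
y_h = C₁e^(5x) + C₂.
Forcing exponent 2 is not a characteristic root; try y_p = Ae^(2x).
Substitute: A·(4 + (-5)·2 + (0)) = A·-6 = 3, so A = -1/2.
General solution: y = C₁e^(5x) + C₂ - (1/2)e^(2x).


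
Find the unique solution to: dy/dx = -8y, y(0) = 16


General solution of y' = -8y is y = Ce^(-8x).
Apply y(0) = 16: C = 16.
Particular solution: y = 16e^(-8x).


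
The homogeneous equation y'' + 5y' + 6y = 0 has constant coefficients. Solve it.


Characteristic equation: r² + 5r + 6 = 0.
Factor: (r + 3)(r + 2) = 0 ⇒ r = -3, -2 (distinct real).
General solution: y = C₁e^(-3x) + C₂e^(-2x).


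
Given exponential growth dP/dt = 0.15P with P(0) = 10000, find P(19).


The ODE dP/dt = 0.15P has solution P(t) = P(0)e^(0.15t).
Substitute P(0) = 10000 and t = 19: P(19) = 10000 e^(2.85) ≈ 172878.


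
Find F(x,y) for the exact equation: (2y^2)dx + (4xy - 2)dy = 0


Check exactness: ∂M/∂y = 4y and ∂N/∂x = 4y; equal, so the equation is exact.
Integrate M with respect to x (treating y as constant): ∫M dx = 2xy^2 + h(y).
Differentiate w.r.t. y and set equal to N: the x-dependent terms already match, leaving h'(y) = -2. Integrate: h(y) = -2y.
So F(x,y) = 2xy^2 - 2y.
General solution: 2xy^2 - 2y = C.


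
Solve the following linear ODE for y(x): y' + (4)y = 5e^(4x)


P(x) = 4 ⇒ μ = e^(4x).
(μ y)' = 5e^(8x) ⇒ μ y = (5/8)e^(8x) + C.
Divide by μ: y = (5/8)e^(4x) + Ce^(-4x).


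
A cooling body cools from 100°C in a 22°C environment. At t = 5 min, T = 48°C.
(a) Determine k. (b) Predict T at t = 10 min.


Newton's law: T(t) = T_a + (T₀ - T_a)e^(-kt).
(a) Use T(5) = 48: (48 - 22)/(100 - 22) = e^(-k·5), so k = -ln(0.333)/5 ≈ 0.2197.
(b) Apply k to t = 10: T(10) = 22 + (78)e^(-2.197) ≈ 30.7°C.


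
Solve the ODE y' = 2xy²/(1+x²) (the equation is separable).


Separate: dy/y² = 2x/(1+x²) dx.
Integrate LHS: ∫ dy/y² = -1/y.
Integrate RHS via u = 1+x²: ln(1+x²) + C.
Result: -1/y = ln(1+x²) + C.


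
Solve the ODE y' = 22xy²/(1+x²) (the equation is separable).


Separate: dy/y² = 22x/(1+x²) dx.
Integrate LHS: ∫ dy/y² = -1/y.
Integrate RHS via u = 1+x²: 11ln(1+x²) + C.
Result: -1/y = 11ln(1+x²) + C.


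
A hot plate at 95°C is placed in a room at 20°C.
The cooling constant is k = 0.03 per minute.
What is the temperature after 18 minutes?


Newton's law: dT/dt = -k(T - T_a) has solution T(t) = T_a + (T₀ - T_a)e^(-kt).
Plug in T_a = 20, T₀ = 95, k = 0.03, t = 18: T(18) = 20 + (75)e^(-0.54) ≈ 63.7°C.


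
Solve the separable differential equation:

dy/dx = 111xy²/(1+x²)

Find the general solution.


Separate: dy/y² = 111x/(1+x²) dx.
Integrate LHS: ∫ dy/y² = -1/y.
Integrate RHS via u = 1+x²: (111/2)ln(1+x²) + C.
Result: -1/y = (111/2)ln(1+x²) + C.


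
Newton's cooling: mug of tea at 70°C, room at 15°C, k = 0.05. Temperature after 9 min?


Newton's law: dT/dt = -k(T - T_a) has solution T(t) = T_a + (T₀ - T_a)e^(-kt).
Plug in T_a = 15, T₀ = 70, k = 0.05, t = 9: T(9) = 15 + (55)e^(-0.45) ≈ 50.1°C.


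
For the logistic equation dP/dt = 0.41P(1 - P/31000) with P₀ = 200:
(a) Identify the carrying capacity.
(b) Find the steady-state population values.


Logistic ODE dP/dt = 0.41P(1 - P/31000) has equilibria where dP/dt = 0, i.e. P = 0 or P = 31000.
The coefficient (1 - P/K) = 0 when P = K, identifying K = 31000 as the carrying capacity.
(a) K = 31000; (b) equilibria P = 0 and P = 31000.


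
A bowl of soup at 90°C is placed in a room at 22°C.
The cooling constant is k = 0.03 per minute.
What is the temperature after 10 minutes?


Newton's law: dT/dt = -k(T - T_a) has solution T(t) = T_a + (T₀ - T_a)e^(-kt).
Plug in T_a = 22, T₀ = 90, k = 0.03, t = 10: T(10) = 22 + (68)e^(-0.30) ≈ 72.4°C.


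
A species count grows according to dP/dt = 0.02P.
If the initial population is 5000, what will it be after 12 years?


The ODE dP/dt = 0.02P has solution P(t) = P(0)e^(0.02t).
Substitute P(0) = 5000 and t = 12: P(12) = 5000 e^(0.24) ≈ 6356.


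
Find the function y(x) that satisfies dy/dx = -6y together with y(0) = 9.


General solution of y' = -6y is y = Ce^(-6x).
Apply y(0) = 9: C = 9.
Particular solution: y = 9e^(-6x).


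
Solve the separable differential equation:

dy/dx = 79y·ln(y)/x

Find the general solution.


Separate: dy/[y ln(y)] = 79 dx/x.
Substitute u = ln(y): du/u = 79 dx/x.
Integrate: ln|ln(y)| = 79ln|x| + C₀, hence ln(y) = C·x^79.


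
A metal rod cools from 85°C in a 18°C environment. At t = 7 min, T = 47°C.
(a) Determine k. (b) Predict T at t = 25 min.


Newton's law: T(t) = T_a + (T₀ - T_a)e^(-kt).
(a) Use T(7) = 47: (47 - 18)/(85 - 18) = e^(-k·7), so k = -ln(0.433)/7 ≈ 0.1196.
(b) Apply k to t = 25: T(25) = 18 + (67)e^(-2.991) ≈ 21.4°C.


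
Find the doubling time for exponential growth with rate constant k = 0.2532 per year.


Exponential growth: P(t) = P₀ e^(0.2532t). Set P(t)/P₀ = 2: e^(0.2532t) = 2.
Solve: t = ln(2)/0.2532 ≈ 2.74 years.


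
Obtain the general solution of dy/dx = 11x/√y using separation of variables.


Separate: √y dy = 11x dx.
Integrate: (2/3)y^(3/2) = (11/2)x² + C.


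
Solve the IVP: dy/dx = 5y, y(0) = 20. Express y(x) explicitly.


General solution of y' = 5y is y = Ce^(5x).
Apply y(0) = 20: C = 20.
Particular solution: y = 20e^(5x).


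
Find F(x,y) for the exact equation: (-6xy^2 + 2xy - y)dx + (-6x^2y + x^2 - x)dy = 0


Check exactness: ∂M/∂y = -12xy + 2x - 1 and ∂N/∂x = -12xy + 2x - 1; equal, so the equation is exact.
Integrate M with respect to x (treating y as constant): ∫M dx = -3x^2y^2 + x^2y - xy + h(y).
Differentiate w.r.t. y and set equal to N: all terms match, so h'(y) = 0 and h is a constant absorbed into C.
General solution: -3x^2y^2 + x^2y - xy = C.


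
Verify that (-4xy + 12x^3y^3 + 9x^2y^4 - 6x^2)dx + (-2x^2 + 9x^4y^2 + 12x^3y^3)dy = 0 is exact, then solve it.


Check exactness: ∂M/∂y = -4x + 36x^3y^2 + 36x^2y^3 and ∂N/∂x = -4x + 36x^3y^2 + 36x^2y^3; equal, so the equation is exact.
Integrate M with respect to x (treating y as constant): ∫M dx = -2x^2y + 3x^4y^3 + 3x^3y^4 - 2x^3 + h(y).
Differentiate w.r.t. y and set equal to N: all terms match, so h'(y) = 0 and h is a constant absorbed into C.
General solution: -2x^2y + 3x^4y^3 + 3x^3y^4 - 2x^3 = C.


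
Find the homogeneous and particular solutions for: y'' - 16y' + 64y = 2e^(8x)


Characteristic polynomial (r - 8)² = 0; repeated root r = 8.
y_h = (C₁ + C₂x)e^(8x). Forcing matches the repeated root (resonance), so try y_p = Ax² e^(8x).
Substitute and solve for A: 2A = 2, so A = 1.
General solution: y = (C₁ + C₂x + x²)e^(8x).


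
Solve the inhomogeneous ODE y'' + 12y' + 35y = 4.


Characteristic roots of r² + 12r + 35 = 0 are -7, -5.
y_h = C₁e^(-7x) + C₂e^(-5x).
Constant forcing; try y_p = A. Then 35A = 4 ⇒ A = 4/35.
General solution: y = C₁e^(-7x) + C₂e^(-5x) + 4/35.


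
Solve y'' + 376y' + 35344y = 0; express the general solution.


Characteristic equation: r² + 376r + 35344 = 0, i.e. (r + 188)² = 0.
Repeated root r = -188; include an x factor for the second linearly independent solution.
General solution: y = (C₁ + C₂x)e^(-188x).


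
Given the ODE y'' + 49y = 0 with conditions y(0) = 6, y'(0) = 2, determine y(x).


Characteristic roots of r² + 49 = 0 are ±7i, so y = C₁cos(7x) + C₂sin(7x).
Apply y(0) = 6: C₁ = 6. Differentiate and apply y'(0) = 2: 7·C₂ = 2, so C₂ = 2/7.
Particular solution: y = 6cos(7x) + (2/7)sin(7x).


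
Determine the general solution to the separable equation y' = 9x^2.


Integrate both sides with respect to x: y = ∫ 9x^2 dx = 3x^3 + C.


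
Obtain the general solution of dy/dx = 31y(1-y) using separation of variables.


Separate: dy/[y(1-y)] = 31 dx.
Partial fractions: 1/[y(1-y)] = 1/y + 1/(1-y).
Integrate: ln|y/(1-y)| = 31x + C₀.
Solve for y: y = 1/(1 + Ce^(-31x)).


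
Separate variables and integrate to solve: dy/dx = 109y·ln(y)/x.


Separate: dy/[y ln(y)] = 109 dx/x.
Substitute u = ln(y): du/u = 109 dx/x.
Integrate: ln|ln(y)| = 109ln|x| + C₀, hence ln(y) = C·x^109.


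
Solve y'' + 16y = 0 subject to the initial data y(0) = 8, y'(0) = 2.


Characteristic roots of r² + 16 = 0 are ±4i, so y = C₁cos(4x) + C₂sin(4x).
Apply y(0) = 8: C₁ = 8. Differentiate and apply y'(0) = 2: 4·C₂ = 2, so C₂ = 1/2.
Particular solution: y = 8cos(4x) + (1/2)sin(4x).


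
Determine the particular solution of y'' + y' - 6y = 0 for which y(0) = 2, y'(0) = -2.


Characteristic roots of r² + r - 6 = 0 are -3, 2.
General solution y = c₁ e^(-3x) + c₂ e^(2x).
Apply y(0) = 2: c₁ + c₂ = 2. Apply y'(0) = -2: -3 c₁ + 2 c₂ = -2.
Solve: c₁ = 6/5, c₂ = 4/5.
Particular solution: y = (6/5)e^(-3x) + (4/5)e^(2x).


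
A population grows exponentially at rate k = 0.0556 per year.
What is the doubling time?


Exponential growth: P(t) = P₀ e^(0.0556t). Set P(t)/P₀ = 2: e^(0.0556t) = 2.
Solve: t = ln(2)/0.0556 ≈ 12.47 years.


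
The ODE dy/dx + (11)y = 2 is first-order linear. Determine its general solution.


P(x) = 11, Q(x) = 2; integrating factor μ = e^(11x).
(μ y)' = 2e^(11x) ⇒ μ y = (2/11)e^(11x) + C.
Divide by μ: y = 2/11 + Ce^(-11x).


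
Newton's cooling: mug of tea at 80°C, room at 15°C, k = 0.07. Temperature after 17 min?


Newton's law: dT/dt = -k(T - T_a) has solution T(t) = T_a + (T₀ - T_a)e^(-kt).
Plug in T_a = 15, T₀ = 80, k = 0.07, t = 17: T(17) = 15 + (65)e^(-1.19) ≈ 34.8°C.


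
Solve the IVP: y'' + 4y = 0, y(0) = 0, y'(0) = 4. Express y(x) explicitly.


Characteristic roots of r² + 4 = 0 are ±2i, so y = C₁cos(2x) + C₂sin(2x).
Apply y(0) = 0: C₁ = 0. Differentiate and apply y'(0) = 4: 2·C₂ = 4, so C₂ = 2.
Particular solution: y = 2sin(2x).


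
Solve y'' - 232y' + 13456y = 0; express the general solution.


Characteristic equation: r² - 232r + 13456 = 0, i.e. (r - 116)² = 0.
Repeated root r = 116; include an x factor for the second linearly independent solution.
General solution: y = (C₁ + C₂x)e^(116x).


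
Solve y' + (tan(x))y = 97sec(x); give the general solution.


P(x) = tan(x) ⇒ μ = e^(∫tan(x)dx) = sec(x).
(sec(x) y)' = 97sec²(x) ⇒ sec(x) y = 97tan(x) + C.
Multiply by cos(x): y = 97sin(x) + C·cos(x).


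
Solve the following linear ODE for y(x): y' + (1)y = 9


P(x) = 1, Q(x) = 9; integrating factor μ = e^(x).
(μ y)' = 9e^(x) ⇒ μ y = 9e^(x) + C.
Divide by μ: y = 9 + Ce^(-x).


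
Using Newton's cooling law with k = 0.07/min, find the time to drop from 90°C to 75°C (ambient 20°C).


From T(t) = T_a + (T₀ - T_a)e^(-kt), set T(t) = 75:
(75 - 20) / (90 - 20) = e^(-0.07t), so t = -ln(0.786)/0.07 ≈ 3.4 minutes.


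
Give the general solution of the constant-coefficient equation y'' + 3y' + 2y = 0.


Characteristic equation: r² + 3r + 2 = 0.
Factor: (r + 1)(r + 2) = 0 ⇒ r = -1, -2 (distinct real).
General solution: y = C₁e^(-x) + C₂e^(-2x).


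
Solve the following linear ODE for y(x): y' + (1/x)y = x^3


P(x) = 1/x ⇒ μ = x^1.
(x^1 y)' = x^1·x^3 = x^4.
Integrate: x^1 y = x^5/(5) + C.
Solve for y: y = (1/5)x^4 + C/x^1.


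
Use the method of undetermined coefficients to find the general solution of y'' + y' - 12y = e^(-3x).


Characteristic roots of r² + r - 12 = 0 are 3, -4.
y_h = C₁e^(3x) + C₂e^(-4x).
Forcing exponent -3 is not a characteristic root; try y_p = Ae^(-3x).
Substitute: A·(9 + (1)·-3 + (-12)) = A·-6 = 1, so A = -1/6.
General solution: y = C₁e^(3x) + C₂e^(-4x) - (1/6)e^(-3x).


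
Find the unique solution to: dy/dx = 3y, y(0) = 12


General solution of y' = 3y is y = Ce^(3x).
Apply y(0) = 12: C = 12.
Particular solution: y = 12e^(3x).


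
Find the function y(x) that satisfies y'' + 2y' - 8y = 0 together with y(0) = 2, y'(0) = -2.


Characteristic roots of r² + 2r - 8 = 0 are 2, -4.
General solution y = c₁ e^(2x) + c₂ e^(-4x).
Apply y(0) = 2: c₁ + c₂ = 2. Apply y'(0) = -2: 2 c₁ - 4 c₂ = -2.
Solve: c₁ = 1, c₂ = 1.
Particular solution: y = e^(2x) + e^(-4x).


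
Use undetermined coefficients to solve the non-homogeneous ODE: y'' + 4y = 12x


Homogeneous: r² + 4 = 0 ⇒ r = ±2i, y_h = C₁cos(2x) + C₂sin(2x).
Polynomial forcing; try y_p = Ax + B. Then y_p'' + 4 y_p = 4(Ax + B) = 12x, so B = 0 and A = 3.
General solution: y = C₁cos(2x) + C₂sin(2x) + 3x.


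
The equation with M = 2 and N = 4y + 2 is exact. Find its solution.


Check exactness: ∂M/∂y = 0 and ∂N/∂x = 0; equal, so the equation is exact.
Integrate M with respect to x (treating y as constant): ∫M dx = 2x + h(y).
Differentiate w.r.t. y and set equal to N: the x-dependent terms already match, leaving h'(y) = 4y + 2. Integrate: h(y) = 2y^2 + 2y.
So F(x,y) = 2y^2 + 2x + 2y.
General solution: 2y^2 + 2x + 2y = C.


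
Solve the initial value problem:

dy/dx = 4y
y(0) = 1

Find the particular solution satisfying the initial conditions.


General solution of y' = 4y is y = Ce^(4x).
Apply y(0) = 1: C = 1.
Particular solution: y = e^(4x).


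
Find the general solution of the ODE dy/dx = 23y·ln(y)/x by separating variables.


Separate: dy/[y ln(y)] = 23 dx/x.
Substitute u = ln(y): du/u = 23 dx/x.
Integrate: ln|ln(y)| = 23ln|x| + C₀, hence ln(y) = C·x^23.


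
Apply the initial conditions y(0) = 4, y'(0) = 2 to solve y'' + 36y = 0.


Characteristic roots of r² + 36 = 0 are ±6i, so y = C₁cos(6x) + C₂sin(6x).
Apply y(0) = 4: C₁ = 4. Differentiate and apply y'(0) = 2: 6·C₂ = 2, so C₂ = 1/3.
Particular solution: y = 4cos(6x) + (1/3)sin(6x).


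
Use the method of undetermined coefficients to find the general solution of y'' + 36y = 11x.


Homogeneous: r² + 36 = 0 ⇒ r = ±6i, y_h = C₁cos(6x) + C₂sin(6x).
Polynomial forcing; try y_p = Ax + B. Then y_p'' + 36 y_p = 36(Ax + B) = 11x, so B = 0 and A = 11/36.
General solution: y = C₁cos(6x) + C₂sin(6x) + (11/36)x.


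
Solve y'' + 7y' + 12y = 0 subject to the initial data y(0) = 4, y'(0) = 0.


Characteristic roots of r² + 7r + 12 = 0 are -3, -4.
General solution y = c₁ e^(-3x) + c₂ e^(-4x).
Apply y(0) = 4: c₁ + c₂ = 4. Apply y'(0) = 0: -3 c₁ - 4 c₂ = 0.
Solve: c₁ = 16, c₂ = -12.
Particular solution: y = 16e^(-3x) - 12e^(-4x).


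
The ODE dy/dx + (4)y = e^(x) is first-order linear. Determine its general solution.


P(x) = 4 ⇒ μ = e^(4x).
(μ y)' = e^(5x) ⇒ μ y = e^(5x)/5 + C.
Divide by μ: y = (1/5)e^(x) + Ce^(-4x).


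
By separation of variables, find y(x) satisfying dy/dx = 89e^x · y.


Separate variables: dy/y = 89e^x dx.
Integrate: ln|y| = 89e^x + C₀.
Exponentiate: y = Ce^(89e^x).


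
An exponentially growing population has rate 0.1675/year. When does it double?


Exponential growth: P(t) = P₀ e^(0.1675t). Set P(t)/P₀ = 2: e^(0.1675t) = 2.
Solve: t = ln(2)/0.1675 ≈ 4.14 years.


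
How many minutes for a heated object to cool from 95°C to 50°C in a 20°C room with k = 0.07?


From T(t) = T_a + (T₀ - T_a)e^(-kt), set T(t) = 50:
(50 - 20) / (95 - 20) = e^(-0.07t), so t = -ln(0.400)/0.07 ≈ 13.1 minutes.


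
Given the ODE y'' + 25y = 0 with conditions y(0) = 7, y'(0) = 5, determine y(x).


Characteristic roots of r² + 25 = 0 are ±5i, so y = C₁cos(5x) + C₂sin(5x).
Apply y(0) = 7: C₁ = 7. Differentiate and apply y'(0) = 5: 5·C₂ = 5, so C₂ = 1.
Particular solution: y = 7cos(5x) + sin(5x).


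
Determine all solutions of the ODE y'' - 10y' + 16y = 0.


Characteristic equation: r² - 10r + 16 = 0.
Factor: (r - 8)(r - 2) = 0 ⇒ r = 8, 2 (distinct real).
General solution: y = C₁e^(8x) + C₂e^(2x).


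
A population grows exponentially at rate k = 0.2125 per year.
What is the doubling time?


Exponential growth: P(t) = P₀ e^(0.2125t). Set P(t)/P₀ = 2: e^(0.2125t) = 2.
Solve: t = ln(2)/0.2125 ≈ 3.26 years.


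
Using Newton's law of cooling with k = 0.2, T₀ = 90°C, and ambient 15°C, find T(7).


Newton's law: dT/dt = -k(T - T_a) has solution T(t) = T_a + (T₀ - T_a)e^(-kt).
Plug in T_a = 15, T₀ = 90, k = 0.2, t = 7: T(7) = 15 + (75)e^(-1.40) ≈ 33.5°C.


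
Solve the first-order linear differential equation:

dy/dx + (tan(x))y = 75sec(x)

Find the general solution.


P(x) = tan(x) ⇒ μ = e^(∫tan(x)dx) = sec(x).
(sec(x) y)' = 75sec²(x) ⇒ sec(x) y = 75tan(x) + C.
Multiply by cos(x): y = 75sin(x) + C·cos(x).


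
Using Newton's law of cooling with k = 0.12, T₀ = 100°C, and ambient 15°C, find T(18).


Newton's law: dT/dt = -k(T - T_a) has solution T(t) = T_a + (T₀ - T_a)e^(-kt).
Plug in T_a = 15, T₀ = 100, k = 0.12, t = 18: T(18) = 15 + (85)e^(-2.16) ≈ 24.8°C.


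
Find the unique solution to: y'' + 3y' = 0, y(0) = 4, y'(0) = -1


Characteristic roots of r² + 3r = 0 are 0, -3.
General solution y = c₁ + c₂ e^(-3x).
Apply y(0) = 4: c₁ + c₂ = 4. Apply y'(0) = -1: 0 c₁ - 3 c₂ = -1.
Solve: c₁ = 11/3, c₂ = 1/3.
Particular solution: y = 11/3 + (1/3)e^(-3x).


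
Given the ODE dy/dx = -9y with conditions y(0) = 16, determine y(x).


General solution of y' = -9y is y = Ce^(-9x).
Apply y(0) = 16: C = 16.
Particular solution: y = 16e^(-9x).


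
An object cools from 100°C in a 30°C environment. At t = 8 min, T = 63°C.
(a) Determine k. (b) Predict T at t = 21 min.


Newton's law: T(t) = T_a + (T₀ - T_a)e^(-kt).
(a) Use T(8) = 63: (63 - 30)/(100 - 30) = e^(-k·8), so k = -ln(0.471)/8 ≈ 0.0940.
(b) Apply k to t = 21: T(21) = 30 + (70)e^(-1.974) ≈ 39.7°C.


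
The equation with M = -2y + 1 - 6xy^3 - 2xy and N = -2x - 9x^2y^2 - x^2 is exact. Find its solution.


Check exactness: ∂M/∂y = -2 - 18xy^2 - 2x and ∂N/∂x = -2 - 18xy^2 - 2x; equal, so the equation is exact.
Integrate M with respect to x (treating y as constant): ∫M dx = -2xy + x - 3x^2y^3 - x^2y + h(y).
Differentiate w.r.t. y and set equal to N: all terms match, so h'(y) = 0 and h is a constant absorbed into C.
General solution: -2xy + x - 3x^2y^3 - x^2y = C.


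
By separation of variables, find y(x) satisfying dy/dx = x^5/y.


Separate variables: y dy = x^5 dx.
Integrate both sides: y²/2 = (1/6)x^6 + C₀.
Multiply by 2: y² = (1/3)x^6 + C.


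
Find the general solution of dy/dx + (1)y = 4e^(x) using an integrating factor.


P(x) = 1 ⇒ μ = e^(x).
(μ y)' = 4e^(2x) ⇒ μ y = (4/2)e^(2x) + C.
Divide by μ: y = 2e^(x) + Ce^(-x).


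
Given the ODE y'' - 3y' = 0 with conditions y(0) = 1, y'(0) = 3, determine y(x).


Characteristic roots of r² - 3r = 0 are 0, 3.
General solution y = c₁ + c₂ e^(3x).
Apply y(0) = 1: c₁ + c₂ = 1. Apply y'(0) = 3: 0 c₁ + 3 c₂ = 3.
Solve: c₁ = 0, c₂ = 1.
Particular solution: y = 0 + e^(3x).


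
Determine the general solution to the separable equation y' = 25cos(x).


g(y) = 1, so integrate directly: y = ∫ 25cos(x) dx = 25sin(x) + C.


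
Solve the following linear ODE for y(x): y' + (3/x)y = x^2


P(x) = 3/x ⇒ μ = x^3.
(x^3 y)' = x^5 ⇒ x^3 y = x^6/(6) + C.
Solve for y: y = (1/6)x^3 + C/x^3.


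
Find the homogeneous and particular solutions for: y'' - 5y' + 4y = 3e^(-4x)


Characteristic roots of r² - 5r + 4 = 0 are 1, 4.
y_h = C₁e^(x) + C₂e^(4x).
Forcing exponent -4 is not a characteristic root; try y_p = Ae^(-4x).
Substitute: A·(16 + (-5)·-4 + (4)) = A·40 = 3, so A = 3/40.
General solution: y = C₁e^(x) + C₂e^(4x) + (3/40)e^(-4x).


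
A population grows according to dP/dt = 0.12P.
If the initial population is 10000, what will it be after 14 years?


The ODE dP/dt = 0.12P has solution P(t) = P(0)e^(0.12t).
Substitute P(0) = 10000 and t = 14: P(14) = 10000 e^(1.68) ≈ 53656.


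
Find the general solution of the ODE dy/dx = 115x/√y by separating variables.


Separate: √y dy = 115x dx.
Integrate: (2/3)y^(3/2) = (115/2)x² + C.


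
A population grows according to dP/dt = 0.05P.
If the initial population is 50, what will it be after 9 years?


The ODE dP/dt = 0.05P has solution P(t) = P(0)e^(0.05t).
Substitute P(0) = 50 and t = 9: P(9) = 50 e^(0.45) ≈ 78.


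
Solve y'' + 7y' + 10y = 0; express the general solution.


Characteristic equation: r² + 7r + 10 = 0.
Factor: (r + 2)(r + 5) = 0 ⇒ r = -2, -5 (distinct real).
General solution: y = C₁e^(-2x) + C₂e^(-5x).


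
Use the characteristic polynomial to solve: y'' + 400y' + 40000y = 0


Characteristic equation: r² + 400r + 40000 = 0, i.e. (r + 200)² = 0.
Repeated root r = -200; include an x factor for the second linearly independent solution.
General solution: y = (C₁ + C₂x)e^(-200x).


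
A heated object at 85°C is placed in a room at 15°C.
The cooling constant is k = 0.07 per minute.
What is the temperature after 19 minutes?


Newton's law: dT/dt = -k(T - T_a) has solution T(t) = T_a + (T₀ - T_a)e^(-kt).
Plug in T_a = 15, T₀ = 85, k = 0.07, t = 19: T(19) = 15 + (70)e^(-1.33) ≈ 33.5°C.


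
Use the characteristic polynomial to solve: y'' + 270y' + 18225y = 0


Characteristic equation: r² + 270r + 18225 = 0, i.e. (r + 135)² = 0.
Repeated root r = -135; include an x factor for the second linearly independent solution.
General solution: y = (C₁ + C₂x)e^(-135x).


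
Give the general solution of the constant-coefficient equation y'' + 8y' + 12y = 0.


Characteristic equation: r² + 8r + 12 = 0.
Factor: (r + 2)(r + 6) = 0 ⇒ r = -2, -6 (distinct real).
General solution: y = C₁e^(-2x) + C₂e^(-6x).


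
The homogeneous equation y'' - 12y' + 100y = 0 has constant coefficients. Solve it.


Characteristic equation: r² - 12r + 100 = 0.
Discriminant is negative; roots r = 6 ± 8i (complex conjugate pair).
General solution uses e^(α x)(C₁ cos(β x) + C₂ sin(β x)): y = e^(6x)(C₁cos(8x) + C₂sin(8x)).


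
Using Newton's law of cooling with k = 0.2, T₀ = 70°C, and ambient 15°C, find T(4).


Newton's law: dT/dt = -k(T - T_a) has solution T(t) = T_a + (T₀ - T_a)e^(-kt).
Plug in T_a = 15, T₀ = 70, k = 0.2, t = 4: T(4) = 15 + (55)e^(-0.80) ≈ 39.7°C.


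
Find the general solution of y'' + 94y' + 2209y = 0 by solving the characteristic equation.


Characteristic equation: r² + 94r + 2209 = 0, i.e. (r + 47)² = 0.
Repeated root r = -47; include an x factor for the second linearly independent solution.
General solution: y = (C₁ + C₂x)e^(-47x).


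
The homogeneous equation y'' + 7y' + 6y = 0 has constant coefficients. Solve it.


Characteristic equation: r² + 7r + 6 = 0.
Factor: (r + 6)(r + 1) = 0 ⇒ r = -6, -1 (distinct real).
General solution: y = C₁e^(-6x) + C₂e^(-x).


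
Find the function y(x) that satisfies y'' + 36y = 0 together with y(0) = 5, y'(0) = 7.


Characteristic roots of r² + 36 = 0 are ±6i, so y = C₁cos(6x) + C₂sin(6x).
Apply y(0) = 5: C₁ = 5. Differentiate and apply y'(0) = 7: 6·C₂ = 7, so C₂ = 7/6.
Particular solution: y = 5cos(6x) + (7/6)sin(6x).


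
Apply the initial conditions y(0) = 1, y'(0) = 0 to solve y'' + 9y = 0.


Characteristic roots of r² + 9 = 0 are ±3i, so y = C₁cos(3x) + C₂sin(3x).
Apply y(0) = 1: C₁ = 1. Differentiate and apply y'(0) = 0: 3·C₂ = 0, so C₂ = 0.
Particular solution: y = cos(3x).
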